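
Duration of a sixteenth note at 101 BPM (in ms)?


Reasoning:
One quarter-note beat = 60000 / BPM = 60000 / 101 ms
Sixteenth note = 1/4 × quarter note
Duration = 1/4 × 60000 / 101 = 15000 / 101
= 148.5 ms


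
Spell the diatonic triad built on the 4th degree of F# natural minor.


Let's work it out.
F# natural minor scale: F# G# A B C# D E
Diatonic triad on degree 4 stacks scale notes 4, 6, 1: B D F#
B→D = 3 semitones; B→F# = 7 semitones → minor triad
= B D F# (minor)


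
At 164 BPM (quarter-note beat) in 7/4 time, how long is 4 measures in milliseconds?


Reasoning:
Quarter-note beat duration = 60000 / 164 ms
Beats per measure (7/4) = 7
One measure = 7 × 60000 / 164 = 420000 / 164 ms
4 measures = 4 × 420000 / 164 = 1680000 / 164
= 10243.9 ms


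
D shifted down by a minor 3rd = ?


Working:
minor 3rd: 3 letter names, 3 semitones
Letter: D - 2 → B
Pitch: D - 3 semitones, spelled as a B → B
= B


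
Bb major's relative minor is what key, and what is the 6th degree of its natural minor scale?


Working:
The relative minor shares the major's key signature and starts on its 6th degree
6th degree = a major 6th above the tonic; a major 6th above Bb is G
→ relative minor of Bb major is G minor
G natural minor scale: G A Bb C D Eb F
= G minor; 6th degree = Eb


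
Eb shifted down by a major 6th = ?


Working:
major 6th: 6 letter names, 9 semitones
Letter: E - 5 → G
Pitch: Eb - 9 semitones, spelled as a G → Gb
= Gb


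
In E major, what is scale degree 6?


Working:
Major scale pattern: W-W-H-W-W-W-H (2-2-1-2-2-2-1 semitones)
Starting from E:
  E + 2 semitones → F#
  F# + 2 semitones → G#
  G# + 1 semitone → A
  A + 2 semitones → B
  B + 2 semitones → C#
  C# + 2 semitones → D#
  D# + 1 semitone → E
Scale: E F# G# A B C# D#
Degree 6 = C#


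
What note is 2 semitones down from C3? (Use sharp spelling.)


Working:
C3: chromatic position 0 in octave 3 → absolute = 3×12 + 0 = 36
Transpose down 2: 36 - 2 = 34
34 = 2×12 + 10 → A# in octave 2
Result = A#2


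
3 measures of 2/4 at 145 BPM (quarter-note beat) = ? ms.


Step by step:
Quarter-note beat duration = 60000 / 145 ms
Beats per measure (2/4) = 2
One measure = 2 × 60000 / 145 = 120000 / 145 ms
3 measures = 3 × 120000 / 145 = 360000 / 145
= 2482.8 ms


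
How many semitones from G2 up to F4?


Reasoning:
Absolute semitone position = octave×12 + chromatic position
G2: 2×12 + 7 = 31
F4: 4×12 + 5 = 53
Difference = 53 - 31 = 22
= 22 semitones


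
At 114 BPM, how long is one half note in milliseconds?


One quarter-note beat = 60000 / BPM = 60000 / 114 ms
Half note = 2 × quarter note
Duration = 2 × 60000 / 114 = 120000 / 114
= 1052.6 ms


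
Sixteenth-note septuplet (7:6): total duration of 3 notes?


Septuplet: 7 notes occupy the space of 6 sixteenth notes
Space = 6 × 1/4 = 3/2 beats
Each septuplet note = 3/2 / 7 = 3/14 beats
3 notes = 3 × 3/14 = 9/14
= 9/14 beats


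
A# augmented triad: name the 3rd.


Reasoning:
Augmented triad = root + major 3rd (4 semitones) + augmented 5th (8 semitones)
A triad on A# stacks thirds, so the chord tones use letter names A-C-E
Root: A#
Major 3rd above A#: C##
Augmented 5th above A#: E##
The 3rd = C##


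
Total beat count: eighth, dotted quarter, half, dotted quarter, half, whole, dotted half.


Reasoning:
Beat values:
  eighth = 0.5 beats
  dotted quarter = 1.5 beats
  half = 2 beats
  dotted quarter = 1.5 beats
  half = 2 beats
  whole = 4 beats
  dotted half = 3 beats
Sum = 0.5 + 1.5 + 2 + 1.5 + 2 + 4 + 3
= 14.5 beats


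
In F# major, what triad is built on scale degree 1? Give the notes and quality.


Solution.
F# major scale: F# G# A# B C# D# E#
Diatonic triad on degree 1 stacks scale notes 1, 3, 5: F# A# C#
F#→A# = 4 semitones; F#→C# = 7 semitones → major triad
= F# A# C# (major)


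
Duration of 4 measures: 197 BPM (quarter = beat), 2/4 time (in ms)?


Quarter-note beat duration = 60000 / 197 ms
Beats per measure (2/4) = 2
One measure = 2 × 60000 / 197 = 120000 / 197 ms
4 measures = 4 × 120000 / 197 = 480000 / 197
= 2436.5 ms


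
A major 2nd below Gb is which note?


Working:
A 2nd spans 2 letter names, so from G we land on F
A major 2nd = 2 semitones below Gb
Spell F at that pitch: Fb
= Fb


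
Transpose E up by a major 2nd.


Let's work it out.
major 2nd: 2 letter names, 2 semitones
Letter: E + 1 → F
Pitch: E + 2 semitones, spelled as an F → F#
= F#


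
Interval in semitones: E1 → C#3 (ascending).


Absolute semitone position = octave×12 + chromatic position
E1: 1×12 + 4 = 16
C#3: 3×12 + 1 = 37
Difference = 37 - 16 = 21
= 21 semitones


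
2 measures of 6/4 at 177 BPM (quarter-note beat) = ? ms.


Quarter-note beat duration = 60000 / 177 ms
Beats per measure (6/4) = 6
One measure = 6 × 60000 / 177 = 360000 / 177 ms
2 measures = 2 × 360000 / 177 = 720000 / 177
= 4067.8 ms


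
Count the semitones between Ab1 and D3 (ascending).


Solution.
Absolute semitone position = octave×12 + chromatic position
Ab1: 1×12 + 8 = 20
D3: 3×12 + 2 = 38
Difference = 38 - 20 = 18
= 18 semitones


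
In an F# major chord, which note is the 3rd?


Step by step:
Major triad = root + major 3rd (4 semitones) + perfect 5th (7 semitones)
A triad on F# stacks thirds, so the chord tones use letter names F-A-C
Root: F#
Major 3rd above F#: A#
Perfect 5th above F#: C#
The 3rd = A#


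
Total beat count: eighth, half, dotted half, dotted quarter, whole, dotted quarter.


Beat values:
  eighth = 0.5 beats
  half = 2 beats
  dotted half = 3 beats
  dotted quarter = 1.5 beats
  whole = 4 beats
  dotted quarter = 1.5 beats
Sum = 0.5 + 2 + 3 + 1.5 + 4 + 1.5
= 12.5 beats


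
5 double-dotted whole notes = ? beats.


Reasoning:
Base whole note = 4 beats
Dot 1 adds half the previous value: +2
Dot 2 adds half the previous value: +1
One double-dotted whole = 4 + 2 + 1 = 7
5 of them = 5 × 7 = 35
= 35 beats


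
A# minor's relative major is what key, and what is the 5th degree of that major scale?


Step by step:
The relative major shares the key signature and is a minor 3rd above the minor tonic
A minor 3rd above A# is C#
→ relative major of A# minor is C# major
C# major scale: C# D# E# F# G# A# B#
= C# major; 5th degree = G#


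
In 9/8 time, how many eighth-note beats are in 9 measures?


Time signature 9/8: the bottom number 8 means the eighth note gets one count
The top number 9 means 9 eighth-note beats per measure
Total = 9 × 9 measures
= 81 eighth-note beats


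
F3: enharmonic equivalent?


Step by step:
Enharmonic notes sound the same pitch but are spelled with different letter names
F and Gbb name the same pitch class
= Gbb3


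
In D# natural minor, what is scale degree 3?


Working:
Natural minor scale pattern: W-H-W-W-H-W-W (2-1-2-2-1-2-2 semitones)
Starting from D#:
  D# + 2 semitones → E#
  E# + 1 semitone → F#
  F# + 2 semitones → G#
  G# + 2 semitones → A#
  A# + 1 semitone → B
  B + 2 semitones → C#
  C# + 2 semitones → D#
Scale: D# E# F# G# A# B C#
Degree 3 = F#


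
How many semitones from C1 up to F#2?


Absolute semitone position = octave×12 + chromatic position
C1: 1×12 + 0 = 12
F#2: 2×12 + 6 = 30
Difference = 30 - 12 = 18
= 18 semitones


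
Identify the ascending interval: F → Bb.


Solution.
Letter names: F → B spans 4 letter names → a 4th
Semitones: F → Bb = 5 half-steps
A 4th of 5 semitones is a perfect 4th
= perfect 4th


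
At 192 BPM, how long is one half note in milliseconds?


Solution.
One quarter-note beat = 60000 / BPM = 60000 / 192 ms
Half note = 2 × quarter note
Duration = 2 × 60000 / 192 = 120000 / 192
= 625.0 ms


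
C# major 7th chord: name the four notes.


Working:
Major 7th chord = root + major 3rd + perfect 5th + major 7th
Seventh chords stack in thirds, so the letter names are C-E-G-B
Root: C#
Major 3rd above C#: E#
Perfect 5th above C#: G#
Major 7th above C#: B#
Chord = C# E# G# B#


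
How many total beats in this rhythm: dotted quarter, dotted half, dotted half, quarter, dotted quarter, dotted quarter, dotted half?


Solution.
Beat values:
  dotted quarter = 1.5 beats
  dotted half = 3 beats
  dotted half = 3 beats
  quarter = 1 beat
  dotted quarter = 1.5 beats
  dotted quarter = 1.5 beats
  dotted half = 3 beats
Sum = 1.5 + 3 + 3 + 1 + 1.5 + 1.5 + 3
= 14.5 beats


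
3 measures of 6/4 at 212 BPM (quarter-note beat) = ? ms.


Reasoning:
Quarter-note beat duration = 60000 / 212 ms
Beats per measure (6/4) = 6
One measure = 6 × 60000 / 212 = 360000 / 212 ms
3 measures = 3 × 360000 / 212 = 1080000 / 212
= 5094.3 ms


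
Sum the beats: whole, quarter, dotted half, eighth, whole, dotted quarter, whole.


Beat values:
  whole = 4 beats
  quarter = 1 beat
  dotted half = 3 beats
  eighth = 0.5 beats
  whole = 4 beats
  dotted quarter = 1.5 beats
  whole = 4 beats
Sum = 4 + 1 + 3 + 0.5 + 4 + 1.5 + 4
= 18 beats


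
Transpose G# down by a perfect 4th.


Let's work it out.
perfect 4th: 4 letter names, 5 semitones
Letter: G - 3 → D
Pitch: G# - 5 semitones, spelled as a D → D#
= D#


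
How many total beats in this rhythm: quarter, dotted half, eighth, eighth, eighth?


Beat values:
  quarter = 1 beat
  dotted half = 3 beats
  eighth = 0.5 beats
  eighth = 0.5 beats
  eighth = 0.5 beats
Sum = 1 + 3 + 0.5 + 0.5 + 0.5
= 5.5 beats


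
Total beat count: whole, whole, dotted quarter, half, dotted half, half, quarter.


Beat values:
  whole = 4 beats
  whole = 4 beats
  dotted quarter = 1.5 beats
  half = 2 beats
  dotted half = 3 beats
  half = 2 beats
  quarter = 1 beat
Sum = 4 + 4 + 1.5 + 2 + 3 + 2 + 1
= 17.5 beats


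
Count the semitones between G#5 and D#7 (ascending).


Absolute semitone position = octave×12 + chromatic position
G#5: 5×12 + 8 = 68
D#7: 7×12 + 3 = 87
Difference = 87 - 68 = 19
= 19 semitones


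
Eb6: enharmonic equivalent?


Let's work it out.
Enharmonic notes sound the same pitch but are spelled with different letter names
Eb and D# name the same pitch class
= D#6


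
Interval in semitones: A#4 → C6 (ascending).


Absolute semitone position = octave×12 + chromatic position
A#4: 4×12 + 10 = 58
C6: 6×12 + 0 = 72
Difference = 72 - 58 = 14
= 14 semitones


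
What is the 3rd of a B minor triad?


Reasoning:
Minor triad = root + minor 3rd (3 semitones) + perfect 5th (7 semitones)
A triad on B stacks thirds, so the chord tones use letter names B-D-F
Root: B
Minor 3rd above B: D
Perfect 5th above B: F#
The 3rd = D


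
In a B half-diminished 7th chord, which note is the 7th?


Working:
Half-diminished 7th chord = root + minor 3rd + diminished 5th + minor 7th
Seventh chords stack in thirds, so the letter names are B-D-F-A
Root: B
Minor 3rd above B: D
Diminished 5th above B: F
Minor 7th above B: A
The 7th = A


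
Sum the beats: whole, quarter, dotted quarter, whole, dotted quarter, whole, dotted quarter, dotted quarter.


Working:
Beat values:
  whole = 4 beats
  quarter = 1 beat
  dotted quarter = 1.5 beats
  whole = 4 beats
  dotted quarter = 1.5 beats
  whole = 4 beats
  dotted quarter = 1.5 beats
  dotted quarter = 1.5 beats
Sum = 4 + 1 + 1.5 + 4 + 1.5 + 4 + 1.5 + 1.5
= 19 beats


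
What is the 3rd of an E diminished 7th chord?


Let's work it out.
Diminished 7th chord = root + minor 3rd + diminished 5th + diminished 7th
Seventh chords stack in thirds, so the letter names are E-G-B-D
Root: E
Minor 3rd above E: G
Diminished 5th above E: Bb
Diminished 7th above E: Db
The 3rd = G


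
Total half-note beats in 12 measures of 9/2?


Time signature 9/2: the bottom number 2 means the half note gets one count
The top number 9 means 9 half-note beats per measure
Total = 9 × 12 measures
= 108 half-note beats


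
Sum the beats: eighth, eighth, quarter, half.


Solution.
Beat values:
  eighth = 0.5 beats
  eighth = 0.5 beats
  quarter = 1 beat
  half = 2 beats
Sum = 0.5 + 0.5 + 1 + 2
= 4 beats


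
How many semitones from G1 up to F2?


Step by step:
Absolute semitone position = octave×12 + chromatic position
G1: 1×12 + 7 = 19
F2: 2×12 + 5 = 29
Difference = 29 - 19 = 10
= 10 semitones


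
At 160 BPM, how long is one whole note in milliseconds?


Reasoning:
One quarter-note beat = 60000 / BPM = 60000 / 160 ms
Whole note = 4 × quarter note
Duration = 4 × 60000 / 160 = 240000 / 160
= 1500.0 ms


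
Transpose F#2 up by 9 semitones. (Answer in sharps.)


F#2: chromatic position 6 in octave 2 → absolute = 2×12 + 6 = 30
Transpose up 9: 30 + 9 = 39
39 = 3×12 + 3 → D# in octave 3
Result = D#3


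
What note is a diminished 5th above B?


Working:
A 5th spans 5 letter names, so from B we land on F
A diminished 5th = 6 semitones above B
Spell F at that pitch: F
= F


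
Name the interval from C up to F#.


Letter names: C → F spans 4 letter names → a 4th
Semitones: C → F# = 6 half-steps
A 4th of 6 semitones is an augmented 4th
= augmented 4th


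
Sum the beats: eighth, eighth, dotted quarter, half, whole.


Working:
Beat values:
  eighth = 0.5 beats
  eighth = 0.5 beats
  dotted quarter = 1.5 beats
  half = 2 beats
  whole = 4 beats
Sum = 0.5 + 0.5 + 1.5 + 2 + 4
= 8.5 beats


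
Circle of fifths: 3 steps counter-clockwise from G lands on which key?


Reasoning:
Each counter-clockwise step moves down a perfect 5th (= up a perfect 4th)
From G: G → C → F → Bb
= Bb


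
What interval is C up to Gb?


Solution.
Letter names: C → G spans 5 letter names → a 5th
Semitones: C → Gb = 6 half-steps
A 5th of 6 semitones is a diminished 5th
= diminished 5th


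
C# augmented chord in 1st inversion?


Root position: C# E# G##
1st inversion: move root up an octave
Bass note: E#
Notes (bottom to top) = E# G## C#


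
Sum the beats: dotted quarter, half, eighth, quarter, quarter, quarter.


Step by step:
Beat values:
  dotted quarter = 1.5 beats
  half = 2 beats
  eighth = 0.5 beats
  quarter = 1 beat
  quarter = 1 beat
  quarter = 1 beat
Sum = 1.5 + 2 + 0.5 + 1 + 1 + 1
= 7 beats


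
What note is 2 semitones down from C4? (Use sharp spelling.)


C4: chromatic position 0 in octave 4 → absolute = 4×12 + 0 = 48
Transpose down 2: 48 - 2 = 46
46 = 3×12 + 10 → A# in octave 3
Result = A#3


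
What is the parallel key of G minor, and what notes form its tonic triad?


Reasoning:
Parallel keys share the same tonic but differ in mode
G minor → parallel is G major
Tonic triad of G major = G B D
= G major; triad = G B D


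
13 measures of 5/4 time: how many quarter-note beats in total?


Working:
Time signature 5/4: the bottom number 4 means the quarter note gets one count
The top number 5 means 5 quarter-note beats per measure
Total = 5 × 13 measures
= 65 quarter-note beats


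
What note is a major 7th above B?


Solution.
A 7th spans 7 letter names, so from B we land on A
A major 7th = 11 semitones above B
Spell A at that pitch: A#
= A#


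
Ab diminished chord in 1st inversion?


Step by step:
Root position: Ab Cb Ebb
1st inversion: move root up an octave
Bass note: Cb
Notes (bottom to top) = Cb Ebb Ab


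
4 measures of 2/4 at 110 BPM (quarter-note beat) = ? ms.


Reasoning:
Quarter-note beat duration = 60000 / 110 ms
Beats per measure (2/4) = 2
One measure = 2 × 60000 / 110 = 120000 / 110 ms
4 measures = 4 × 120000 / 110 = 480000 / 110
= 4363.6 ms


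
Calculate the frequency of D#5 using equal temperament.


Reasoning:
f = 440 × 2^(n/12) where n = semitones from A4
D#5: 6 semitones from A4
f = 440 × 2^(6/12)
f = 622.25 Hz


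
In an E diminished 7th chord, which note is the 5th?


Working:
Diminished 7th chord = root + minor 3rd + diminished 5th + diminished 7th
Seventh chords stack in thirds, so the letter names are E-G-B-D
Root: E
Minor 3rd above E: G
Diminished 5th above E: Bb
Diminished 7th above E: Db
The 5th = Bb


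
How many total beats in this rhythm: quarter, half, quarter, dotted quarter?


Reasoning:
Beat values:
  quarter = 1 beat
  half = 2 beats
  quarter = 1 beat
  dotted quarter = 1.5 beats
Sum = 1 + 2 + 1 + 1.5
= 5.5 beats


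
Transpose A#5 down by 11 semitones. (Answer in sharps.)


Solution.
A#5: chromatic position 10 in octave 5 → absolute = 5×12 + 10 = 70
Transpose down 11: 70 - 11 = 59
59 = 4×12 + 11 → B in octave 4
Result = B4


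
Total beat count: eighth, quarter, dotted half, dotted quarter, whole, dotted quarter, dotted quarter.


Step by step:
Beat values:
  eighth = 0.5 beats
  quarter = 1 beat
  dotted half = 3 beats
  dotted quarter = 1.5 beats
  whole = 4 beats
  dotted quarter = 1.5 beats
  dotted quarter = 1.5 beats
Sum = 0.5 + 1 + 3 + 1.5 + 4 + 1.5 + 1.5
= 13 beats


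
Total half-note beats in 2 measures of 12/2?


Time signature 12/2: the bottom number 2 means the half note gets one count
The top number 12 means 12 half-note beats per measure
Total = 12 × 2 measures
= 24 half-note beats


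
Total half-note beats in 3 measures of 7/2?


Let's work it out.
Time signature 7/2: the bottom number 2 means the half note gets one count
The top number 7 means 7 half-note beats per measure
Total = 7 × 3 measures
= 21 half-note beats


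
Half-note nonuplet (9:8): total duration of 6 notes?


Nonuplet: 9 notes occupy the space of 8 half notes
Space = 8 × 2 = 16 beats
Each nonuplet note = 16 / 9 = 16/9 beats
6 notes = 6 × 16/9 = 32/3
= 32/3 beats


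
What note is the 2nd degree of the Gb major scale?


Reasoning:
Major scale pattern: W-W-H-W-W-W-H (2-2-1-2-2-2-1 semitones)
Starting from Gb:
  Gb + 2 semitones → Ab
  Ab + 2 semitones → Bb
  Bb + 1 semitone → Cb
  Cb + 2 semitones → Db
  Db + 2 semitones → Eb
  Eb + 2 semitones → F
  F + 1 semitone → Gb
Scale: Gb Ab Bb Cb Db Eb F
Degree 2 = Ab


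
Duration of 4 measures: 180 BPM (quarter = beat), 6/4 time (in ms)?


Quarter-note beat duration = 60000 / 180 ms
Beats per measure (6/4) = 6
One measure = 6 × 60000 / 180 = 360000 / 180 ms
4 measures = 4 × 360000 / 180 = 1440000 / 180
= 8000.0 ms


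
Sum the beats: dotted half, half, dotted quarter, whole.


Reasoning:
Beat values:
  dotted half = 3 beats
  half = 2 beats
  dotted quarter = 1.5 beats
  whole = 4 beats
Sum = 3 + 2 + 1.5 + 4
= 10.5 beats


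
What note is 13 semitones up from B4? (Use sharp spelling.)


B4: chromatic position 11 in octave 4 → absolute = 4×12 + 11 = 59
Transpose up 13: 59 + 13 = 72
72 = 6×12 + 0 → C in octave 6
Result = C6


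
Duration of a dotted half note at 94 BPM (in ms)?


Working:
One quarter-note beat = 60000 / BPM = 60000 / 94 ms
Dotted half note = 3 × quarter note
Duration = 3 × 60000 / 94 = 180000 / 94
= 1914.9 ms


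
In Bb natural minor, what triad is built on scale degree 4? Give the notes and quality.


Let's work it out.
Bb natural minor scale: Bb C Db Eb F Gb Ab
Diatonic triad on degree 4 stacks scale notes 4, 6, 1: Eb Gb Bb
Eb→Gb = 3 semitones; Eb→Bb = 7 semitones → minor triad
= Eb Gb Bb (minor)


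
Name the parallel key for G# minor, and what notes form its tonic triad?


Reasoning:
Parallel keys share the same tonic but differ in mode
G# minor → parallel is G# major
Tonic triad of G# major = G# B# D#
= G# major; triad = G# B# D#


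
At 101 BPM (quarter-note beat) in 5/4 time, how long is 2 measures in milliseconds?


Solution.
Quarter-note beat duration = 60000 / 101 ms
Beats per measure (5/4) = 5
One measure = 5 × 60000 / 101 = 300000 / 101 ms
2 measures = 2 × 300000 / 101 = 600000 / 101
= 5940.6 ms


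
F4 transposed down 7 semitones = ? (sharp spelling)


Step by step:
F4: chromatic position 5 in octave 4 → absolute = 4×12 + 5 = 53
Transpose down 7: 53 - 7 = 46
46 = 3×12 + 10 → A# in octave 3
Result = A#3


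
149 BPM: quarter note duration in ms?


Step by step:
One quarter-note beat = 60000 / BPM = 60000 / 149 ms
Duration = 60000 / 149
= 402.7 ms


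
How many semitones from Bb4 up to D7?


Reasoning:
Absolute semitone position = octave×12 + chromatic position
Bb4: 4×12 + 10 = 58
D7: 7×12 + 2 = 86
Difference = 86 - 58 = 28
= 28 semitones


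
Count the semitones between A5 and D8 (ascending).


Step by step:
Absolute semitone position = octave×12 + chromatic position
A5: 5×12 + 9 = 69
D8: 8×12 + 2 = 98
Difference = 98 - 69 = 29
= 29 semitones


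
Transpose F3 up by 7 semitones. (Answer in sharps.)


Reasoning:
F3: chromatic position 5 in octave 3 → absolute = 3×12 + 5 = 41
Transpose up 7: 41 + 7 = 48
48 = 4×12 + 0 → C in octave 4
Result = C4


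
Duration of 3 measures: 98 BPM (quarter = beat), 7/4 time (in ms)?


Quarter-note beat duration = 60000 / 98 ms
Beats per measure (7/4) = 7
One measure = 7 × 60000 / 98 = 420000 / 98 ms
3 measures = 3 × 420000 / 98 = 1260000 / 98
= 12857.1 ms


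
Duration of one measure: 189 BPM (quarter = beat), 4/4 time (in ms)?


Let's work it out.
Quarter-note beat duration = 60000 / 189 ms
Beats per measure (4/4) = 4
One measure = 4 × 60000 / 189 = 240000 / 189 ms
= 1269.8 ms


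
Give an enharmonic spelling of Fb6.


Working:
Enharmonic notes sound the same pitch but are spelled with different letter names
Fb and E name the same pitch class
= E6


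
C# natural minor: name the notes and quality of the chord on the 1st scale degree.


C# natural minor scale: C# D# E F# G# A B
Diatonic triad on degree 1 stacks scale notes 1, 3, 5: C# E G#
C#→E = 3 semitones; C#→G# = 7 semitones → minor triad
= C# E G# (minor)


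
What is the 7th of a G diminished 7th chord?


Diminished 7th chord = root + minor 3rd + diminished 5th + diminished 7th
Seventh chords stack in thirds, so the letter names are G-B-D-F
Root: G
Minor 3rd above G: Bb
Diminished 5th above G: Db
Diminished 7th above G: Fb
The 7th = Fb


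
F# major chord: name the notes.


Major triad = root + major 3rd (4 semitones) + perfect 5th (7 semitones)
A triad on F# stacks thirds, so the chord tones use letter names F-A-C
Root: F#
Major 3rd above F#: A#
Perfect 5th above F#: C#
Chord = F# A# C#


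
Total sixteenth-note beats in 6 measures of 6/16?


Time signature 6/16: the bottom number 16 means the sixteenth note gets one count
The top number 6 means 6 sixteenth-note beats per measure
Total = 6 × 6 measures
= 36 sixteenth-note beats


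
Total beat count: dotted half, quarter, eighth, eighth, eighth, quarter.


Solution.
Beat values:
  dotted half = 3 beats
  quarter = 1 beat
  eighth = 0.5 beats
  eighth = 0.5 beats
  eighth = 0.5 beats
  quarter = 1 beat
Sum = 3 + 1 + 0.5 + 0.5 + 0.5 + 1
= 6.5 beats


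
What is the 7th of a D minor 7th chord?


Minor 7th chord = root + minor 3rd + perfect 5th + minor 7th
Seventh chords stack in thirds, so the letter names are D-F-A-C
Root: D
Minor 3rd above D: F
Perfect 5th above D: A
Minor 7th above D: C
The 7th = C


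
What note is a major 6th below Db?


Reasoning:
A 6th spans 6 letter names, so from D we land on F
A major 6th = 9 semitones below Db
Spell F at that pitch: Fb
= Fb


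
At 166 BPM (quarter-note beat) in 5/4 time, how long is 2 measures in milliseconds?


Quarter-note beat duration = 60000 / 166 ms
Beats per measure (5/4) = 5
One measure = 5 × 60000 / 166 = 300000 / 166 ms
2 measures = 2 × 300000 / 166 = 600000 / 166
= 3614.5 ms


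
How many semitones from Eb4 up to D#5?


Absolute semitone position = octave×12 + chromatic position
Eb4: 4×12 + 3 = 51
D#5: 5×12 + 3 = 63
Difference = 63 - 51 = 12
= 12 semitones


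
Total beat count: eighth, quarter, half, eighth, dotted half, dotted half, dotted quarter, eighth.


Beat values:
  eighth = 0.5 beats
  quarter = 1 beat
  half = 2 beats
  eighth = 0.5 beats
  dotted half = 3 beats
  dotted half = 3 beats
  dotted quarter = 1.5 beats
  eighth = 0.5 beats
Sum = 0.5 + 1 + 2 + 0.5 + 3 + 3 + 1.5 + 0.5
= 12 beats


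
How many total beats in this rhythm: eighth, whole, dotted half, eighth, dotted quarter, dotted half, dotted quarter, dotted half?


Reasoning:
Beat values:
  eighth = 0.5 beats
  whole = 4 beats
  dotted half = 3 beats
  eighth = 0.5 beats
  dotted quarter = 1.5 beats
  dotted half = 3 beats
  dotted quarter = 1.5 beats
  dotted half = 3 beats
Sum = 0.5 + 4 + 3 + 0.5 + 1.5 + 3 + 1.5 + 3
= 17 beats


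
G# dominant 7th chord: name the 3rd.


Dominant 7th chord = root + major 3rd + perfect 5th + minor 7th
Seventh chords stack in thirds, so the letter names are G-B-D-F
Root: G#
Major 3rd above G#: B#
Perfect 5th above G#: D#
Minor 7th above G#: F#
The 3rd = B#


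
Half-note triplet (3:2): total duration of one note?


Let's work it out.
Triplet: 3 notes occupy the space of 2 half notes
Space = 2 × 2 = 4 beats
Each triplet note = 4 / 3 = 4/3 beats
= 4/3 beats


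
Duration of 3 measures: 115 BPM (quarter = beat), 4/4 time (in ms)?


Step by step:
Quarter-note beat duration = 60000 / 115 ms
Beats per measure (4/4) = 4
One measure = 4 × 60000 / 115 = 240000 / 115 ms
3 measures = 3 × 240000 / 115 = 720000 / 115
= 6260.9 ms


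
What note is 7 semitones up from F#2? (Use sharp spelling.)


Solution.
F#2: chromatic position 6 in octave 2 → absolute = 2×12 + 6 = 30
Transpose up 7: 30 + 7 = 37
37 = 3×12 + 1 → C# in octave 3
Result = C#3


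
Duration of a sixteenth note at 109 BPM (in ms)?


One quarter-note beat = 60000 / BPM = 60000 / 109 ms
Sixteenth note = 1/4 × quarter note
Duration = 1/4 × 60000 / 109 = 15000 / 109
= 137.6 ms


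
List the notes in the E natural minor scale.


Natural minor scale pattern: W-H-W-W-H-W-W (2-1-2-2-1-2-2 semitones)
Starting from E:
  E + 2 semitones → F#
  F# + 1 semitone → G
  G + 2 semitones → A
  A + 2 semitones → B
  B + 1 semitone → C
  C + 2 semitones → D
  D + 2 semitones → E
Scale = E F# G A B C D


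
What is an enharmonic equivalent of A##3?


Enharmonic notes sound the same pitch but are spelled with different letter names
A## and B name the same pitch class
= B3


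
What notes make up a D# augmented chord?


Augmented triad = root + major 3rd (4 semitones) + augmented 5th (8 semitones)
A triad on D# stacks thirds, so the chord tones use letter names D-F-A
Root: D#
Major 3rd above D#: F##
Augmented 5th above D#: A##
Chord = D# F## A##


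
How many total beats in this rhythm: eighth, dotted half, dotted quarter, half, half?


Let's work it out.
Beat values:
  eighth = 0.5 beats
  dotted half = 3 beats
  dotted quarter = 1.5 beats
  half = 2 beats
  half = 2 beats
Sum = 0.5 + 3 + 1.5 + 2 + 2
= 9 beats


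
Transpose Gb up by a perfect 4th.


Let's work it out.
perfect 4th: 4 letter names, 5 semitones
Letter: G + 3 → C
Pitch: Gb + 5 semitones, spelled as a C → Cb
= Cb


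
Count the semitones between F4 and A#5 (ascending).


Step by step:
Absolute semitone position = octave×12 + chromatic position
F4: 4×12 + 5 = 53
A#5: 5×12 + 10 = 70
Difference = 70 - 53 = 17
= 17 semitones


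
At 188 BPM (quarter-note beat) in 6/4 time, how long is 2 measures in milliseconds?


Quarter-note beat duration = 60000 / 188 ms
Beats per measure (6/4) = 6
One measure = 6 × 60000 / 188 = 360000 / 188 ms
2 measures = 2 × 360000 / 188 = 720000 / 188
= 3829.8 ms


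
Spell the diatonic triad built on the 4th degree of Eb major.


Step by step:
Eb major scale: Eb F G Ab Bb C D
Diatonic triad on degree 4 stacks scale notes 4, 6, 1: Ab C Eb
Ab→C = 4 semitones; Ab→Eb = 7 semitones → major triad
= Ab C Eb (major)


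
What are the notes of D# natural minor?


Step by step:
Natural minor scale pattern: W-H-W-W-H-W-W (2-1-2-2-1-2-2 semitones)
Starting from D#:
  D# + 2 semitones → E#
  E# + 1 semitone → F#
  F# + 2 semitones → G#
  G# + 2 semitones → A#
  A# + 1 semitone → B
  B + 2 semitones → C#
  C# + 2 semitones → D#
Scale = D# E# F# G# A# B C#


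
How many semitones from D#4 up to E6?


Reasoning:
Absolute semitone position = octave×12 + chromatic position
D#4: 4×12 + 3 = 51
E6: 6×12 + 4 = 76
Difference = 76 - 51 = 25
= 25 semitones


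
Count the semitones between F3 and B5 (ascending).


Working:
Absolute semitone position = octave×12 + chromatic position
F3: 3×12 + 5 = 41
B5: 5×12 + 11 = 71
Difference = 71 - 41 = 30
= 30 semitones


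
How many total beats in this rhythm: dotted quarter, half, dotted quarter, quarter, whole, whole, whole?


Beat values:
  dotted quarter = 1.5 beats
  half = 2 beats
  dotted quarter = 1.5 beats
  quarter = 1 beat
  whole = 4 beats
  whole = 4 beats
  whole = 4 beats
Sum = 1.5 + 2 + 1.5 + 1 + 4 + 4 + 4
= 18 beats


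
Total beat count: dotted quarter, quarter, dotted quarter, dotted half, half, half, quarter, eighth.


Reasoning:
Beat values:
  dotted quarter = 1.5 beats
  quarter = 1 beat
  dotted quarter = 1.5 beats
  dotted half = 3 beats
  half = 2 beats
  half = 2 beats
  quarter = 1 beat
  eighth = 0.5 beats
Sum = 1.5 + 1 + 1.5 + 3 + 2 + 2 + 1 + 0.5
= 12.5 beats


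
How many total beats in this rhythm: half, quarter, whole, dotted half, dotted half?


Beat values:
  half = 2 beats
  quarter = 1 beat
  whole = 4 beats
  dotted half = 3 beats
  dotted half = 3 beats
Sum = 2 + 1 + 4 + 3 + 3
= 13 beats


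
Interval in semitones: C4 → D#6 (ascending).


Let's work it out.
Absolute semitone position = octave×12 + chromatic position
C4: 4×12 + 0 = 48
D#6: 6×12 + 3 = 75
Difference = 75 - 48 = 27
= 27 semitones


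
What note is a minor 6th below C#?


A 6th spans 6 letter names, so from C we land on E
A minor 6th = 8 semitones below C#
Spell E at that pitch: E#
= E#


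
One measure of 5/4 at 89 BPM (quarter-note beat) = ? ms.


Reasoning:
Quarter-note beat duration = 60000 / 89 ms
Beats per measure (5/4) = 5
One measure = 5 × 60000 / 89 = 300000 / 89 ms
= 3370.8 ms


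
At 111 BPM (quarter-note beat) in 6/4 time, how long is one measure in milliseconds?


Let's work it out.
Quarter-note beat duration = 60000 / 111 ms
Beats per measure (6/4) = 6
One measure = 6 × 60000 / 111 = 360000 / 111 ms
= 3243.2 ms


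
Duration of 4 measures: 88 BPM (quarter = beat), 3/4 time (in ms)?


Quarter-note beat duration = 60000 / 88 ms
Beats per measure (3/4) = 3
One measure = 3 × 60000 / 88 = 180000 / 88 ms
4 measures = 4 × 180000 / 88 = 720000 / 88
= 8181.8 ms


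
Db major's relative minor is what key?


Reasoning:
The relative minor shares the major's key signature and starts on its 6th degree
6th degree = a major 6th above the tonic; a major 6th above Db is Bb
→ relative minor of Db major is Bb minor
= Bb minor


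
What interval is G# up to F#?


Reasoning:
Letter names: G → F spans 7 letter names → a 7th
Semitones: G# → F# = 10 half-steps
A 7th of 10 semitones is a minor 7th
= minor 7th


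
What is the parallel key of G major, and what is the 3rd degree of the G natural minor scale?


Step by step:
Parallel keys share the same tonic but differ in mode
G major → parallel is G minor
G natural minor scale: G A Bb C D Eb F
= G minor; 3rd degree = Bb


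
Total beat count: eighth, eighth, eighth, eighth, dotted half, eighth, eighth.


Beat values:
  eighth = 0.5 beats
  eighth = 0.5 beats
  eighth = 0.5 beats
  eighth = 0.5 beats
  dotted half = 3 beats
  eighth = 0.5 beats
  eighth = 0.5 beats
Sum = 0.5 + 0.5 + 0.5 + 0.5 + 3 + 0.5 + 0.5
= 6 beats


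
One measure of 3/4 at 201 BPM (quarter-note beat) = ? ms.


Reasoning:
Quarter-note beat duration = 60000 / 201 ms
Beats per measure (3/4) = 3
One measure = 3 × 60000 / 201 = 180000 / 201 ms
= 895.5 ms


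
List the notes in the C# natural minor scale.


Natural minor scale pattern: W-H-W-W-H-W-W (2-1-2-2-1-2-2 semitones)
Starting from C#:
  C# + 2 semitones → D#
  D# + 1 semitone → E
  E + 2 semitones → F#
  F# + 2 semitones → G#
  G# + 1 semitone → A
  A + 2 semitones → B
  B + 2 semitones → C#
Scale = C# D# E F# G# A B


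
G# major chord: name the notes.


Working:
Major triad = root + major 3rd (4 semitones) + perfect 5th (7 semitones)
A triad on G# stacks thirds, so the chord tones use letter names G-B-D
Root: G#
Major 3rd above G#: B#
Perfect 5th above G#: D#
Chord = G# B# D#


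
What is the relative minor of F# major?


Reasoning:
The relative minor shares the major's key signature and starts on its 6th degree
6th degree = a major 6th above the tonic; a major 6th above F# is D#
→ relative minor of F# major is D# minor
= D# minor


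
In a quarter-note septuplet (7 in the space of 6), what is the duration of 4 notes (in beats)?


Septuplet: 7 notes occupy the space of 6 quarter notes
Space = 6 × 1 = 6 beats
Each septuplet note = 6 / 7 = 6/7 beats
4 notes = 4 × 6/7 = 24/7
= 24/7 beats


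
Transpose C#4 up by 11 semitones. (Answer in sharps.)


C#4: chromatic position 1 in octave 4 → absolute = 4×12 + 1 = 49
Transpose up 11: 49 + 11 = 60
60 = 5×12 + 0 → C in octave 5
Result = C5


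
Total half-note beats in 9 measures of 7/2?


Time signature 7/2: the bottom number 2 means the half note gets one count
The top number 7 means 7 half-note beats per measure
Total = 7 × 9 measures
= 63 half-note beats


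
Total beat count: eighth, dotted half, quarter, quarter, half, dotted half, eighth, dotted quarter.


Beat values:
  eighth = 0.5 beats
  dotted half = 3 beats
  quarter = 1 beat
  quarter = 1 beat
  half = 2 beats
  dotted half = 3 beats
  eighth = 0.5 beats
  dotted quarter = 1.5 beats
Sum = 0.5 + 3 + 1 + 1 + 2 + 3 + 0.5 + 1.5
= 12.5 beats


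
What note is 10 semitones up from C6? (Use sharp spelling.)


Step by step:
C6: chromatic position 0 in octave 6 → absolute = 6×12 + 0 = 72
Transpose up 10: 72 + 10 = 82
82 = 6×12 + 10 → A# in octave 6
Result = A#6


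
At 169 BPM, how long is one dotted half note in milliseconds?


Solution.
One quarter-note beat = 60000 / BPM = 60000 / 169 ms
Dotted half note = 3 × quarter note
Duration = 3 × 60000 / 169 = 180000 / 169
= 1065.1 ms


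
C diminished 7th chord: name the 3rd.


Step by step:
Diminished 7th chord = root + minor 3rd + diminished 5th + diminished 7th
Seventh chords stack in thirds, so the letter names are C-E-G-B
Root: C
Minor 3rd above C: Eb
Diminished 5th above C: Gb
Diminished 7th above C: Bbb
The 3rd = Eb


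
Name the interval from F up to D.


Letter names: F → D spans 6 letter names → a 6th
Semitones: F → D = 9 half-steps
A 6th of 9 semitones is a major 6th
= major 6th


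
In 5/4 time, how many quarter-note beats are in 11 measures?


Time signature 5/4: the bottom number 4 means the quarter note gets one count
The top number 5 means 5 quarter-note beats per measure
Total = 5 × 11 measures
= 55 quarter-note beats


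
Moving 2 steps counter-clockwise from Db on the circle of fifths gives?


Step by step:
Each counter-clockwise step moves down a perfect 5th (= up a perfect 4th)
From Db: Db → F#/Gb → B
= B


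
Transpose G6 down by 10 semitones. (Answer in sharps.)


Reasoning:
G6: chromatic position 7 in octave 6 → absolute = 6×12 + 7 = 79
Transpose down 10: 79 - 10 = 69
69 = 5×12 + 9 → A in octave 5
Result = A5


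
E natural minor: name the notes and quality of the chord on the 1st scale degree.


Solution.
E natural minor scale: E F# G A B C D
Diatonic triad on degree 1 stacks scale notes 1, 3, 5: E G B
E→G = 3 semitones; E→B = 7 semitones → minor triad
= E G B (minor)


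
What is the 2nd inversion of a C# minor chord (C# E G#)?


Let's work it out.
Root position: C# E G#
2nd inversion: move root and 3rd up an octave
Bass note: G#
Notes (bottom to top) = G# C# E


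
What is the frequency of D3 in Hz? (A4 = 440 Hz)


Let's work it out.
f = 440 × 2^(n/12) where n = semitones from A4
D3: -19 semitones from A4
f = 440 × 2^(-19/12)
f = 146.83 Hz


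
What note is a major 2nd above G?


Step by step:
A 2nd spans 2 letter names, so from G we land on A
A major 2nd = 2 semitones above G
Spell A at that pitch: A
= A


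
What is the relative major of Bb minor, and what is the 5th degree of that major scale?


Let's work it out.
The relative major shares the key signature and is a minor 3rd above the minor tonic
A minor 3rd above Bb is Db
→ relative major of Bb minor is Db major
Db major scale: Db Eb F Gb Ab Bb C
= Db major; 5th degree = Ab


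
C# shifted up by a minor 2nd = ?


Working:
minor 2nd: 2 letter names, 1 semitones
Letter: C + 1 → D
Pitch: C# + 1 semitones, spelled as a D → D
= D


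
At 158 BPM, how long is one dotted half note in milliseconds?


Solution.
One quarter-note beat = 60000 / BPM = 60000 / 158 ms
Dotted half note = 3 × quarter note
Duration = 3 × 60000 / 158 = 180000 / 158
= 1139.2 ms


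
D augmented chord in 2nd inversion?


Reasoning:
Root position: D F# A#
2nd inversion: move root and 3rd up an octave
Bass note: A#
Notes (bottom to top) = A# D F#


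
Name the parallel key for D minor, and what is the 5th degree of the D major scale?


Parallel keys share the same tonic but differ in mode
D minor → parallel is D major
D major scale: D E F# G A B C#
= D major; 5th degree = A


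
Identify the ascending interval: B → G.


Working:
Letter names: B → G spans 6 letter names → a 6th
Semitones: B → G = 8 half-steps
A 6th of 8 semitones is a minor 6th
= minor 6th


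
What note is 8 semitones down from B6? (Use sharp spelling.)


Solution.
B6: chromatic position 11 in octave 6 → absolute = 6×12 + 11 = 83
Transpose down 8: 83 - 8 = 75
75 = 6×12 + 3 → D# in octave 6
Result = D#6


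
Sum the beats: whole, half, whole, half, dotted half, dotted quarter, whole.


Beat values:
  whole = 4 beats
  half = 2 beats
  whole = 4 beats
  half = 2 beats
  dotted half = 3 beats
  dotted quarter = 1.5 beats
  whole = 4 beats
Sum = 4 + 2 + 4 + 2 + 3 + 1.5 + 4
= 20.5 beats


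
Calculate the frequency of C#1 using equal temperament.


f = 440 × 2^(n/12) where n = semitones from A4
C#1: -44 semitones from A4
f = 440 × 2^(-44/12)
f = 34.65 Hz


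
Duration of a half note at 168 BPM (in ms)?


Let's work it out.
One quarter-note beat = 60000 / BPM = 60000 / 168 ms
Half note = 2 × quarter note
Duration = 2 × 60000 / 168 = 120000 / 168
= 714.3 ms


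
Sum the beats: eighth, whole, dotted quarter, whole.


Reasoning:
Beat values:
  eighth = 0.5 beats
  whole = 4 beats
  dotted quarter = 1.5 beats
  whole = 4 beats
Sum = 0.5 + 4 + 1.5 + 4
= 10 beats


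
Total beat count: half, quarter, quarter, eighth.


Let's work it out.
Beat values:
  half = 2 beats
  quarter = 1 beat
  quarter = 1 beat
  eighth = 0.5 beats
Sum = 2 + 1 + 1 + 0.5
= 4.5 beats


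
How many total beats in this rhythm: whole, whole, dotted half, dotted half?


Beat values:
  whole = 4 beats
  whole = 4 beats
  dotted half = 3 beats
  dotted half = 3 beats
Sum = 4 + 4 + 3 + 3
= 14 beats


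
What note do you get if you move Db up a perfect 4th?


Let's work it out.
perfect 4th: 4 letter names, 5 semitones
Letter: D + 3 → G
Pitch: Db + 5 semitones, spelled as a G → Gb
= Gb


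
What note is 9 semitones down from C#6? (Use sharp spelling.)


Working:
C#6: chromatic position 1 in octave 6 → absolute = 6×12 + 1 = 73
Transpose down 9: 73 - 9 = 64
64 = 5×12 + 4 → E in octave 5
Result = E5


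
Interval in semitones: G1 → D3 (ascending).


Absolute semitone position = octave×12 + chromatic position
G1: 1×12 + 7 = 19
D3: 3×12 + 2 = 38
Difference = 38 - 19 = 19
= 19 semitones


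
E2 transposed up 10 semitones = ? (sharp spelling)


Solution.
E2: chromatic position 4 in octave 2 → absolute = 2×12 + 4 = 28
Transpose up 10: 28 + 10 = 38
38 = 3×12 + 2 → D in octave 3
Result = D3


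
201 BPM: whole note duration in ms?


Solution.
One quarter-note beat = 60000 / BPM = 60000 / 201 ms
Whole note = 4 × quarter note
Duration = 4 × 60000 / 201 = 240000 / 201
= 1194.0 ms
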